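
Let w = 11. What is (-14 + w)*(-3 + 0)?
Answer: 9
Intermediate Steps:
(-14 + w)*(-3 + 0) = (-14 + 11)*(-3 + 0) = -3*(-3) = 9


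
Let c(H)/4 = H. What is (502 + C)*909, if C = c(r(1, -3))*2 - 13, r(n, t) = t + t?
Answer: 400869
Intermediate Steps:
r(n, t) = 2*t
c(H) = 4*H
C = -61 (C = (4*(2*(-3)))*2 - 13 = (4*(-6))*2 - 13 = -24*2 - 13 = -48 - 13 = -61)
(502 + C)*909 = (502 - 61)*909 = 441*909 = 400869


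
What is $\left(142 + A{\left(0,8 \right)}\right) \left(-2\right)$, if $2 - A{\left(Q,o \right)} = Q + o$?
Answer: $-272$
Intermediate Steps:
$A{\left(Q,o \right)} = 2 - Q - o$ ($A{\left(Q,o \right)} = 2 - \left(Q + o\right) = 2 - Q - o$)
$\left(142 + A{\left(0,8 \right)}\right) \left(-2\right) = \left(142 - 6\right) \left(-2\right) = 136 \left(-2\right) = -272$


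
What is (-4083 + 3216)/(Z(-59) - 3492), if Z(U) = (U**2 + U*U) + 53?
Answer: -867/3523 ≈ -0.24610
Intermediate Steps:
Z(U) = 53 + 2*U**2 (Z(U) = (U**2 + U**2) + 53 = 2*U**2 + 53 = 53 + 2*U**2)
(-4083 + 3216)/(Z(-59) - 3492) = (-4083 + 3216)/((53 + 2*(-59)**2) - 3492) = -867/((53 + 2*3481) - 3492) = -867/((53 + 6962) - 3492) = -867/(7015 - 3492) = -867/3523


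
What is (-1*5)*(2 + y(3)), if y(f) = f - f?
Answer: -10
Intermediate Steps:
y(f) = 0
(-1*5)*(2 + y(3)) = (-1*5)*(2 + 0) = -5*2 = -10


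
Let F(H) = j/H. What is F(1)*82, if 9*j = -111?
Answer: -3034/3 ≈ -1011.3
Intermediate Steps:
j = -37/3 (j = (1/9)*(-111) = -37/3 ≈ -12.333)
F(H) = -37/(3*H)
F(1)*82 = -37/3/1*82 = -37/3*1*82 = -37/3*82 = -3034/3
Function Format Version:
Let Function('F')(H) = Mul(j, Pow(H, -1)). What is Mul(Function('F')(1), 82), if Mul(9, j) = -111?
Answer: Rational(-3034, 3) ≈ -1011.3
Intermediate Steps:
j = Rational(-37, 3) (j = Mul(Rational(1, 9), -111) = Rational(-37, 3) ≈ -12.333)
Function('F')(H) = Mul(Rational(-37, 3), Pow(H, -1))
Mul(Function('F')(1), 82) = Mul(Mul(Rational(-37, 3), Pow(1, -1)), 82) = Mul(Mul(Rational(-37, 3), 1), 82) = Mul(Rational(-37, 3), 82) = Rational(-3034, 3)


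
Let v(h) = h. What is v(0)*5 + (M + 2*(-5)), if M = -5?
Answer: -15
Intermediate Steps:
v(0)*5 + (M + 2*(-5)) = 0*5 + (-5 + 2*(-5)) = 0 + (-5 - 10) = 0 - 15 = -15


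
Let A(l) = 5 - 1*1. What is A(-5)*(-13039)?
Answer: -52156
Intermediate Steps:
A(l) = 4 (A(l) = 5 - 1 = 4)
A(-5)*(-13039) = 4*(-13039) = -52156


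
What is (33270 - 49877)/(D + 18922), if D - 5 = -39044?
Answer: 16607/20117 ≈ 0.82552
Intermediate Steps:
D = -39039 (D = 5 - 39044 = -39039)
(33270 - 49877)/(D + 18922) = (33270 - 49877)/(-39039 + 18922) = -16607/(-20117) = -16607*(-1/20117) = 16607/20117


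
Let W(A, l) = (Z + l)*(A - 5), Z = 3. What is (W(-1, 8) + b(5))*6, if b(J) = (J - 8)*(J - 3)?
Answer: -432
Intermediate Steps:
b(J) = (-8 + J)*(-3 + J)
W(A, l) = (-5 + A)*(3 + l) (W(A, l) = (3 + l)*(A - 5) = (3 + l)*(-5 + A) = (-5 + A)*(3 + l))
(W(-1, 8) + b(5))*6 = ((-15 - 5*8 + 3*(-1) - 1*8) + (24 + 5**2 - 11*5))*6 = ((-15 - 40 - 3 - 8) + (24 + 25 - 55))*6 = (-66 - 6)*6 = -72*6 = -432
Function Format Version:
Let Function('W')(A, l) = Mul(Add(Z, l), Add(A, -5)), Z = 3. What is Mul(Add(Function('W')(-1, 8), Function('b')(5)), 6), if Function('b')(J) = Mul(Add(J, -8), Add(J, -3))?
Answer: -432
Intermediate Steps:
Function('b')(J) = Mul(Add(-8, J), Add(-3, J))
Function('W')(A, l) = Mul(Add(-5, A), Add(3, l)) (Function('W')(A, l) = Mul(Add(3, l), Add(A, -5)) = Mul(Add(3, l), Add(-5, A)) = Mul(Add(-5, A), Add(3, l)))
Mul(Add(Function('W')(-1, 8), Function('b')(5)), 6) = Mul(Add(Add(-15, Mul(-5, 8), Mul(3, -1), Mul(-1, 8)), Add(24, Pow(5, 2), Mul(-11, 5))), 6) = Mul(Add(Add(-15, -40, -3, -8), Add(24, 25, -55)), 6) = Mul(Add(-66, -6), 6) = Mul(-72, 6) = -432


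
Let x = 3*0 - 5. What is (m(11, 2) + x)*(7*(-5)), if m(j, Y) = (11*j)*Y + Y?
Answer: -8365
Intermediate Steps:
m(j, Y) = Y + 11*Y*j (m(j, Y) = 11*Y*j + Y = Y + 11*Y*j)
x = -5 (x = 0 - 5 = -5)
(m(11, 2) + x)*(7*(-5)) = (2*(1 + 11*11) - 5)*(7*(-5)) = (2*(1 + 121) - 5)*(-35) = (2*122 - 5)*(-35) = (244 - 5)*(-35) = 239*(-35) = -8365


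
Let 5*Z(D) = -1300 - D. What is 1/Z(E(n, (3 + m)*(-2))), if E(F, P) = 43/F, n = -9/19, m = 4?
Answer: -45/10883 ≈ -0.0041349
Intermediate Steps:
n = -9/19 (n = -9*1/19 = -9/19 ≈ -0.47368)
Z(D) = -260 - D/5 (Z(D) = (-1300 - D)/5 = -260 - D/5)
1/Z(E(n, (3 + m)*(-2))) = 1/(-260 - 43/(5*(-9/19))) = 1/(-260 - 43*(-19)/(5*9)) = 1/(-260 - ⅕*(-817/9)) = 1/(-260 + 817/45) = 1/(-10883/45) = -45/10883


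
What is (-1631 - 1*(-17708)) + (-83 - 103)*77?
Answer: 1755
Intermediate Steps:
(-1631 - 1*(-17708)) + (-83 - 103)*77 = (-1631 + 17708) - 186*77 = 16077 - 14322 = 1755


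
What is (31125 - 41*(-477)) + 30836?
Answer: 81518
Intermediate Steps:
(31125 - 41*(-477)) + 30836 = (31125 + 19557) + 30836 = 50682 + 30836 = 81518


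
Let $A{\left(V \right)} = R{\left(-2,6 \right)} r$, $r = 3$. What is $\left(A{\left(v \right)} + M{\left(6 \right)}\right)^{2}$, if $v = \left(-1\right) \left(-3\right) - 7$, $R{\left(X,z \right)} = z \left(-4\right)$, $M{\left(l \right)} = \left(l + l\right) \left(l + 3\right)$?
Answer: $1296$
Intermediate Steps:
$M{\left(l \right)} = 2 l \left(3 + l\right)$
$R{\left(X,z \right)} = - 4 z$
$v = -4$ ($v = 3 - 7 = -4$)
$A{\left(V \right)} = -72$ ($A{\left(V \right)} = \left(-4\right) 6 \cdot 3 = \left(-24\right) 3 = -72$)
$\left(A{\left(v \right)} + M{\left(6 \right)}\right)^{2} = \left(-72 + 2 \cdot 6 \left(3 + 6\right)\right)^{2} = \left(-72 + 2 \cdot 6 \cdot 9\right)^{2} = \left(-72 + 108\right)^{2} = 36^{2} = 1296$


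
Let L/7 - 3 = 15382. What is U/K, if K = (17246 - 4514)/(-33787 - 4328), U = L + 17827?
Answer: -797378505/2122 ≈ -3.7577e+5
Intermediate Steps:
L = 107695 (L = 21 + 7*15382 = 21 + 107674 = 107695)
U = 125522 (U = 107695 + 17827 = 125522)
K = -4244/12705 (K = 12732/(-38115) = 12732*(-1/38115) = -4244/12705 ≈ -0.33404)
U/K = 125522/(-4244/12705) = 125522*(-12705/4244) = -797378505/2122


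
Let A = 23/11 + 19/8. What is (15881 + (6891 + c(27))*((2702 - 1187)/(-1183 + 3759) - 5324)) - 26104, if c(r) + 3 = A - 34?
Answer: -8278795802829/226688 ≈ -3.6521e+7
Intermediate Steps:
A = 393/88 (A = 23*(1/11) + 19*(⅛) = 23/11 + 19/8 = 393/88 ≈ 4.4659)
c(r) = -2863/88 (c(r) = -3 + (393/88 - 34) = -3 - 2599/88 = -2863/88)
(15881 + (6891 + c(27))*((2702 - 1187)/(-1183 + 3759) - 5324)) - 26104 = (15881 + (6891 - 2863/88)*((2702 - 1187)/(-1183 + 3759) - 5324)) - 26104 = (15881 + 603545*(1515/2576 - 5324)/88) - 26104 = (15881 + (603545/88)*(-13713109/2576)) - 26104 = (15881 - 8276478371405/226688) - 26104 = -8272878339277/226688 - 26104 = -8278795802829/226688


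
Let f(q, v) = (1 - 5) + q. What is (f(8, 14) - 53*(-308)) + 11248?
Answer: 27576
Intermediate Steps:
f(q, v) = -4 + q
(f(8, 14) - 53*(-308)) + 11248 = ((-4 + 8) - 53*(-308)) + 11248 = (4 + 16324) + 11248 = 16328 + 11248 = 27576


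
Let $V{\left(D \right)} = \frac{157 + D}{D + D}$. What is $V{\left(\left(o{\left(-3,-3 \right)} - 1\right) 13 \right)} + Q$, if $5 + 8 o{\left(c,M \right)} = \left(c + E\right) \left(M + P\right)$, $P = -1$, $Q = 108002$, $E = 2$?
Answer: $\frac{25271329}{234} \approx 1.08 \cdot 10^{5}$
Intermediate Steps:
$o{\left(c,M \right)} = - \frac{5}{8} + \frac{\left(-1 + M\right) \left(2 + c\right)}{8}$ ($o{\left(c,M \right)} = - \frac{5}{8} + \frac{\left(c + 2\right) \left(M - 1\right)}{8} = - \frac{5}{8} + \frac{\left(2 + c\right) \left(-1 + M\right)}{8} = - \frac{5}{8} + \frac{\left(-1 + M\right) \left(2 + c\right)}{8}$)
$V{\left(D \right)} = \frac{157 + D}{2 D}$
$V{\left(\left(o{\left(-3,-3 \right)} - 1\right) 13 \right)} + Q = \frac{157 + \left(\left(- \frac{7}{8} - - \frac{3}{8} + \frac{1}{4} \left(-3\right) + \frac{1}{8} \left(-3\right) \left(-3\right)\right) - 1\right) 13}{2 \left(\left(- \frac{7}{8} - - \frac{3}{8} + \frac{1}{4} \left(-3\right) + \frac{1}{8} \left(-3\right) \left(-3\right)\right) - 1\right) 13} + 108002 = \frac{157 + \left(\left(- \frac{7}{8} + \frac{3}{8} - \frac{3}{4} + \frac{9}{8}\right) - 1\right) 13}{2 \left(\left(- \frac{7}{8} + \frac{3}{8} - \frac{3}{4} + \frac{9}{8}\right) - 1\right) 13} + 108002 = \frac{157 + \left(- \frac{1}{8} - 1\right) 13}{2 \left(- \frac{1}{8} - 1\right) 13} + 108002 = \frac{157 - \frac{117}{8}}{2 \left(\left(- \frac{9}{8}\right) 13\right)} + 108002 = \frac{157 - \frac{117}{8}}{2 \left(- \frac{117}{8}\right)} + 108002 = \frac{1}{2} \left(- \frac{8}{117}\right) \frac{1139}{8} + 108002 = - \frac{1139}{234} + 108002 = \frac{25271329}{234}$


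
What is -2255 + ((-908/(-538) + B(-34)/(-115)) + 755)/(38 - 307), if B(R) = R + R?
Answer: -18788442752/8321515 ≈ -2257.8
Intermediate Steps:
B(R) = 2*R
-2255 + ((-908/(-538) + B(-34)/(-115)) + 755)/(38 - 307) = -2255 + ((-908/(-538) + (2*(-34))/(-115)) + 755)/(38 - 307) = -2255 + ((-908*(-1/538) - 68*(-1/115)) + 755)/(-269) = -2255 + ((454/269 + 68/115) + 755)*(-1/269) = -2255 + (70502/30935 + 755)*(-1/269) = -2255 + (23426427/30935)*(-1/269) = -2255 - 23426427/8321515 = -18788442752/8321515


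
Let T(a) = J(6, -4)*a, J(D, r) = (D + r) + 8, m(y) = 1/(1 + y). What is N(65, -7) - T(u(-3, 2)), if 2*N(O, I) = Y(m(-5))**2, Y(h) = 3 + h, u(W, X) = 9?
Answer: -2759/32 ≈ -86.219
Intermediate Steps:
J(D, r) = 8 + D + r
N(O, I) = 121/32 (N(O, I) = (3 + 1/(1 - 5))**2/2 = (3 + 1/(-4))**2/2 = (3 - 1/4)**2/2 = (11/4)**2/2 = (1/2)*(121/16) = 121/32)
T(a) = 10*a (T(a) = (8 + 6 - 4)*a = 10*a)
N(65, -7) - T(u(-3, 2)) = 121/32 - 10*9 = 121/32 - 1*90 = 121/32 - 90 = -2759/32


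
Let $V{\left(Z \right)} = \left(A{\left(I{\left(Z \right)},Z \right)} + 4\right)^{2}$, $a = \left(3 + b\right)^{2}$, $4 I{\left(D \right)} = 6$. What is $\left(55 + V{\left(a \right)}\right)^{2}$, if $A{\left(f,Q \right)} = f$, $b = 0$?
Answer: $\frac{116281}{16} \approx 7267.6$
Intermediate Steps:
$I{\left(D \right)} = \frac{3}{2}$ ($I{\left(D \right)} = \frac{1}{4} \cdot 6 = \frac{3}{2}$)
$a = 9$ ($a = \left(3 + 0\right)^{2} = 3^{2} = 9$)
$V{\left(Z \right)} = \frac{121}{4}$ ($V{\left(Z \right)} = \left(\frac{3}{2} + 4\right)^{2} = \left(\frac{11}{2}\right)^{2} = \frac{121}{4}$)
$\left(55 + V{\left(a \right)}\right)^{2} = \left(55 + \frac{121}{4}\right)^{2} = \left(\frac{341}{4}\right)^{2} = \frac{116281}{16}$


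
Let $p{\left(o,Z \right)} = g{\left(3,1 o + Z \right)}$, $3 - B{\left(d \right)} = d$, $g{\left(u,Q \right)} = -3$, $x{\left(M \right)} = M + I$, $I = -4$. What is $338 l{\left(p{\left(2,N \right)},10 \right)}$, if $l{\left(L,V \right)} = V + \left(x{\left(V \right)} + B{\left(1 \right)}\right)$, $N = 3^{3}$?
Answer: $6084$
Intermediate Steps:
$N = 27$
$x{\left(M \right)} = -4 + M$ ($x{\left(M \right)} = M - 4 = -4 + M$)
$B{\left(d \right)} = 3 - d$
$p{\left(o,Z \right)} = -3$
$l{\left(L,V \right)} = -2 + 2 V$ ($l{\left(L,V \right)} = V + \left(\left(-4 + V\right) + \left(3 - 1\right)\right) = V + \left(\left(-4 + V\right) + 2\right) = V + \left(-2 + V\right) = -2 + 2 V$)
$338 l{\left(p{\left(2,N \right)},10 \right)} = 338 \left(-2 + 2 \cdot 10\right) = 338 \left(-2 + 20\right) = 338 \cdot 18 = 6084$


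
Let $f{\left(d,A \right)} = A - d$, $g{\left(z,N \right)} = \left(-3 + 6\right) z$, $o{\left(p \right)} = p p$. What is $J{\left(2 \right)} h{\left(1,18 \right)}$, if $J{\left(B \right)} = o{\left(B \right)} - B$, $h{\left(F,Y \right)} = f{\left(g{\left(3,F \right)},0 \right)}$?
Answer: $-18$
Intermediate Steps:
$o{\left(p \right)} = p^{2}$
$g{\left(z,N \right)} = 3 z$
$h{\left(F,Y \right)} = -9$ ($h{\left(F,Y \right)} = 0 - 3 \cdot 3 = 0 - 9 = -9$)
$J{\left(B \right)} = B^{2} - B$
$J{\left(2 \right)} h{\left(1,18 \right)} = 2 \left(-1 + 2\right) \left(-9\right) = 2 \cdot 1 \left(-9\right) = 2 \left(-9\right) = -18$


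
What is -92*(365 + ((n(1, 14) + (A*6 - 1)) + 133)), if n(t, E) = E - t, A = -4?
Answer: -44712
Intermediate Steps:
-92*(365 + ((n(1, 14) + (A*6 - 1)) + 133)) = -92*(365 + (((14 - 1*1) + (-4*6 - 1)) + 133)) = -92*(365 + (((14 - 1) + (-24 - 1)) + 133)) = -92*(365 + ((13 - 25) + 133)) = -92*(365 + (-12 + 133)) = -92*(365 + 121) = -92*486 = -44712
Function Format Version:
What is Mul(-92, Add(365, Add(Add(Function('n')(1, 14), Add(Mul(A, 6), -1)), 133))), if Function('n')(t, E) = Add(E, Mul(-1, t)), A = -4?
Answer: -44712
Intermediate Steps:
Mul(-92, Add(365, Add(Add(Function('n')(1, 14), Add(Mul(A, 6), -1)), 133))) = Mul(-92, Add(365, Add(Add(Add(14, Mul(-1, 1)), Add(Mul(-4, 6), -1)), 133))) = Mul(-92, Add(365, Add(Add(Add(14, -1), Add(-24, -1)), 133))) = Mul(-92, Add(365, Add(Add(13, -25), 133))) = Mul(-92, Add(365, Add(-12, 133))) = Mul(-92, Add(365, 121)) = Mul(-92, 486) = -44712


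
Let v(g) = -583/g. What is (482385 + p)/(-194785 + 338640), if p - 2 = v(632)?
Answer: 304868001/90916360 ≈ 3.3533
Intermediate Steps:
p = 681/632 (p = 2 - 583/632 = 681/632 ≈ 1.0775)
(482385 + p)/(-194785 + 338640) = (482385 + 681/632)/(-194785 + 338640) = (304868001/632)/143855 = (304868001/632)*(1/143855) = 304868001/90916360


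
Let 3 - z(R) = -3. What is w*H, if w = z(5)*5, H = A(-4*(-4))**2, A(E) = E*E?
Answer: 1966080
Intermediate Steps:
A(E) = E**2
H = 65536 (H = ((-4*(-4))**2)**2 = (16**2)**2 = 256**2 = 65536)
z(R) = 6 (z(R) = 3 - 1*(-3) = 3 + 3 = 6)
w = 30 (w = 6*5 = 30)
w*H = 30*65536 = 1966080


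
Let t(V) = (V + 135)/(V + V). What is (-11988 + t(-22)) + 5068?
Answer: -304593/44 ≈ -6922.6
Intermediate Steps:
t(V) = (135 + V)/(2*V) (t(V) = (135 + V)/((2*V)) = (135 + V)*(1/(2*V)) = (135 + V)/(2*V))
(-11988 + t(-22)) + 5068 = (-11988 + (1/2)*(135 - 22)/(-22)) + 5068 = (-11988 + (1/2)*(-1/22)*113) + 5068 = (-11988 - 113/44) + 5068 = -527585/44 + 5068 = -304593/44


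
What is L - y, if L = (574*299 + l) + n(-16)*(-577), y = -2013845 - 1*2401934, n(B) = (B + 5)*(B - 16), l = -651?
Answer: 4383650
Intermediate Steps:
n(B) = (-16 + B)*(5 + B) (n(B) = (5 + B)*(-16 + B) = (-16 + B)*(5 + B))
y = -4415779 (y = -2013845 - 2401934 = -4415779)
L = -32129 (L = (574*299 - 651) + (-80 + (-16)² - 11*(-16))*(-577) = (171626 - 651) + (-80 + 256 + 176)*(-577) = 170975 + 352*(-577) = 170975 - 203104 = -32129)
L - y = -32129 - 1*(-4415779) = -32129 + 4415779 = 4383650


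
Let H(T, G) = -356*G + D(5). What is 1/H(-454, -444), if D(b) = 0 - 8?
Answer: 1/158056 ≈ 6.3269e-6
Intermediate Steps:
D(b) = -8
H(T, G) = -8 - 356*G (H(T, G) = -356*G - 8 = -8 - 356*G)
1/H(-454, -444) = 1/(-8 - 356*(-444)) = 1/(-8 + 158064) = 1/158056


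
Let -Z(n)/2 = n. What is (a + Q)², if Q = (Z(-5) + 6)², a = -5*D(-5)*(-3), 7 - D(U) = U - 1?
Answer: 203401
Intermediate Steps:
Z(n) = -2*n
D(U) = 8 - U (D(U) = 7 - (U - 1) = 7 - (-1 + U) = 7 + (1 - U) = 8 - U)
a = 195 (a = -5*(8 - 1*(-5))*(-3) = -5*(8 + 5)*(-3) = -5*13*(-3) = -65*(-3) = 195)
Q = 256 (Q = (-2*(-5) + 6)² = (10 + 6)² = 16² = 256)
(a + Q)² = (195 + 256)² = 451² = 203401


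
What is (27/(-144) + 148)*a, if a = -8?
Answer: -2365/2 ≈ -1182.5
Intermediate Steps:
(27/(-144) + 148)*a = (27/(-144) + 148)*(-8) = (27*(-1/144) + 148)*(-8) = (-3/16 + 148)*(-8) = (2365/16)*(-8) = -2365/2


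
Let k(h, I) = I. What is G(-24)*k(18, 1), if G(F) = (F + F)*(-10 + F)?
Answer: 1632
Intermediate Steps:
G(F) = 2*F*(-10 + F) (G(F) = (2*F)*(-10 + F) = 2*F*(-10 + F))
G(-24)*k(18, 1) = (2*(-24)*(-10 - 24))*1 = (2*(-24)*(-34))*1 = 1632*1 = 1632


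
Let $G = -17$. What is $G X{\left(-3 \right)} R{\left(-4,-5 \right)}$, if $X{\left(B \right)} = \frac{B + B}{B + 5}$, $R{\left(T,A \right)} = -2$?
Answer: $-102$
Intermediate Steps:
$X{\left(B \right)} = \frac{2 B}{5 + B}$
$G X{\left(-3 \right)} R{\left(-4,-5 \right)} = - 17 \cdot 2 \left(-3\right) \frac{1}{5 - 3} \left(-2\right) = - 17 \cdot 2 \left(-3\right) \frac{1}{2} \left(-2\right) = \left(-17\right) \left(-3\right) \left(-2\right) = 51 \left(-2\right) = -102$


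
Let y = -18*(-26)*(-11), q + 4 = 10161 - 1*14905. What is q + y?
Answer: -9896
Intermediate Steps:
q = -4748 (q = -4 + (10161 - 1*14905) = -4 + (10161 - 14905) = -4 - 4744 = -4748)
y = -5148 (y = 468*(-11) = -5148)
q + y = -4748 - 5148 = -9896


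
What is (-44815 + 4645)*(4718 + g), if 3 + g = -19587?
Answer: 597408240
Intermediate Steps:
g = -19590 (g = -3 - 19587 = -19590)
(-44815 + 4645)*(4718 + g) = (-44815 + 4645)*(4718 - 19590) = -40170*(-14872) = 597408240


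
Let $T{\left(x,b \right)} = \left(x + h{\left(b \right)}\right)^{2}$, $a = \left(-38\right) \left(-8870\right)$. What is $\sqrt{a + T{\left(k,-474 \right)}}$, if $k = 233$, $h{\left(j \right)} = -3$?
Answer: $2 \sqrt{97490} \approx 624.47$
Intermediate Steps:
$a = 337060$
$T{\left(x,b \right)} = \left(-3 + x\right)^{2}$ ($T{\left(x,b \right)} = \left(x - 3\right)^{2} = \left(-3 + x\right)^{2}$)
$\sqrt{a + T{\left(k,-474 \right)}} = \sqrt{337060 + \left(-3 + 233\right)^{2}} = \sqrt{337060 + 230^{2}} = \sqrt{337060 + 52900} = \sqrt{389960} = 2 \sqrt{97490}$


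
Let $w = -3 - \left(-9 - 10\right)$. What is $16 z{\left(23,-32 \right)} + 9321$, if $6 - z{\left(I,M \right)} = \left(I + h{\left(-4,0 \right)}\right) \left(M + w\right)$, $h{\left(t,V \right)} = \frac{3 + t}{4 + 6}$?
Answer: $\frac{76397}{5} \approx 15279.0$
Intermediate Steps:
$h{\left(t,V \right)} = \frac{3}{10} + \frac{t}{10}$ ($h{\left(t,V \right)} = \frac{3 + t}{10} = \left(3 + t\right) \frac{1}{10} = \frac{3}{10} + \frac{t}{10}$)
$w = 16$ ($w = -3 - \left(-9 - 10\right) = -3 - -19 = -3 + 19 = 16$)
$z{\left(I,M \right)} = 6 - \left(16 + M\right) \left(- \frac{1}{10} + I\right)$ ($z{\left(I,M \right)} = 6 - \left(I + \left(\frac{3}{10} + \frac{1}{10} \left(-4\right)\right)\right) \left(M + 16\right) = 6 - \left(I + \left(\frac{3}{10} - \frac{2}{5}\right)\right) \left(16 + M\right) = 6 - \left(I - \frac{1}{10}\right) \left(16 + M\right) = 6 - \left(- \frac{1}{10} + I\right) \left(16 + M\right) = 6 - \left(16 + M\right) \left(- \frac{1}{10} + I\right)$)
$16 z{\left(23,-32 \right)} + 9321 = 16 \left(\frac{38}{5} - 368 + \frac{1}{10} \left(-32\right) - 23 \left(-32\right)\right) + 9321 = 16 \left(\frac{38}{5} - 368 - \frac{16}{5} + 736\right) + 9321 = 16 \cdot \frac{1862}{5} + 9321 = \frac{29792}{5} + 9321 = \frac{76397}{5}$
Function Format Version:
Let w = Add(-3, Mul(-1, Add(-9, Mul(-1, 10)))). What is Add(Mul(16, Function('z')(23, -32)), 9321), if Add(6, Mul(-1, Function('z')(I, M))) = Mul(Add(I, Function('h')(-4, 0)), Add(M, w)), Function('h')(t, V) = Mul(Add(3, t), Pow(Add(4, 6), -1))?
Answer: Rational(76397, 5) ≈ 15279.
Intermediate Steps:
Function('h')(t, V) = Add(Rational(3, 10), Mul(Rational(1, 10), t)) (Function('h')(t, V) = Mul(Add(3, t), Pow(10, -1)) = Mul(Add(3, t), Rational(1, 10)) = Add(Rational(3, 10), Mul(Rational(1, 10), t)))
w = 16 (w = Add(-3, Mul(-1, Add(-9, -10))) = Add(-3, Mul(-1, -19)) = Add(-3, 19) = 16)
Function('z')(I, M) = Add(6, Mul(-1, Add(16, M), Add(Rational(-1, 10), I))) (Function('z')(I, M) = Add(6, Mul(-1, Mul(Add(I, Add(Rational(3, 10), Mul(Rational(1, 10), -4))), Add(M, 16)))) = Add(6, Mul(-1, Mul(Add(I, Add(Rational(3, 10), Rational(-2, 5))), Add(16, M)))) = Add(6, Mul(-1, Mul(Add(I, Rational(-1, 10)), Add(16, M)))) = Add(6, Mul(-1, Mul(Add(Rational(-1, 10), I), Add(16, M)))) = Add(6, Mul(-1, Mul(Add(16, M), Add(Rational(-1, 10), I)))) = Add(6, Mul(-1, Add(16, M), Add(Rational(-1, 10), I))))
Add(Mul(16, Function('z')(23, -32)), 9321) = Add(Mul(16, Add(Rational(38, 5), Mul(-16, 23), Mul(Rational(1, 10), -32), Mul(-1, 23, -32))), 9321) = Add(Mul(16, Add(Rational(38, 5), -368, Rational(-16, 5), 736)), 9321) = Add(Mul(16, Rational(1862, 5)), 9321) = Add(Rational(29792, 5), 9321) = Rational(76397, 5)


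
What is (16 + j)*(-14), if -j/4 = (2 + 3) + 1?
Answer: 112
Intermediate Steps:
j = -24 (j = -4*((2 + 3) + 1) = -4*(5 + 1) = -4*6 = -24)
(16 + j)*(-14) = (16 - 24)*(-14) = -8*(-14) = 112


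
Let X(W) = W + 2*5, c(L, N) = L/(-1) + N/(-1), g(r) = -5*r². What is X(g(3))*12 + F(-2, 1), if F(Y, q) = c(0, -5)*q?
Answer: -415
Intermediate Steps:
c(L, N) = -L - N (c(L, N) = L*(-1) + N*(-1) = -L - N)
F(Y, q) = 5*q (F(Y, q) = (-1*0 - 1*(-5))*q = (0 + 5)*q = 5*q)
X(W) = 10 + W (X(W) = W + 10 = 10 + W)
X(g(3))*12 + F(-2, 1) = (10 - 5*3²)*12 + 5*1 = (10 - 5*9)*12 + 5 = (10 - 45)*12 + 5 = -35*12 + 5 = -420 + 5 = -415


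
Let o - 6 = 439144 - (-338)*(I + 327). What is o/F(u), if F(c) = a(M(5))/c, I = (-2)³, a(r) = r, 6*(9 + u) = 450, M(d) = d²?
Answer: 36100152/25 ≈ 1.4440e+6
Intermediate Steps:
u = 66 (u = -9 + (⅙)*450 = -9 + 75 = 66)
I = -8
o = 546972 (o = 6 + (439144 - (-338)*(-8 + 327)) = 6 + (439144 - (-338)*319) = 6 + (439144 - 1*(-107822)) = 6 + (439144 + 107822) = 6 + 546966 = 546972)
F(c) = 25/c (F(c) = 5²/c = 25/c)
o/F(u) = 546972/((25/66)) = 546972/((25*(1/66))) = 546972/(25/66) = 546972*(66/25) = 36100152/25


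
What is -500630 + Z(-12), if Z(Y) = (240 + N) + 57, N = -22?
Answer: -500355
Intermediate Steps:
Z(Y) = 275 (Z(Y) = (240 - 22) + 57 = 218 + 57 = 275)
-500630 + Z(-12) = -500630 + 275 = -500355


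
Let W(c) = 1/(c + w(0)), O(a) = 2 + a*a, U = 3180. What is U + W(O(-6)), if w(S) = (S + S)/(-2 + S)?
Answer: 120841/38 ≈ 3180.0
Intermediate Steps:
O(a) = 2 + a²
w(S) = 2*S/(-2 + S) (w(S) = (2*S)/(-2 + S) = 2*S/(-2 + S))
W(c) = 1/c (W(c) = 1/(c + 2*0/(-2 + 0)) = 1/(c + 2*0/(-2)) = 1/(c + 2*0*(-½)) = 1/(c + 0) = 1/c)
U + W(O(-6)) = 3180 + 1/(2 + (-6)²) = 3180 + 1/(2 + 36) = 3180 + 1/38 = 120841/38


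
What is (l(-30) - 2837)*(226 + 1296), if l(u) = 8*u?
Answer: -4683194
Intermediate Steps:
(l(-30) - 2837)*(226 + 1296) = (8*(-30) - 2837)*(226 + 1296) = (-240 - 2837)*1522 = -3077*1522 = -4683194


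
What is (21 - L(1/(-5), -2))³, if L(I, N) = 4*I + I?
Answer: 10648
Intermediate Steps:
L(I, N) = 5*I
(21 - L(1/(-5), -2))³ = (21 - 5/(-5))³ = (21 - 5*(-1)/5)³ = (21 - 1*(-1))³ = (21 + 1)³ = 22³ = 10648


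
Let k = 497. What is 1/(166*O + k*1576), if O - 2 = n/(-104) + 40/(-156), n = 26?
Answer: 78/61114555 ≈ 1.2763e-6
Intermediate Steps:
O = 233/156 (O = 2 + (26/(-104) + 40/(-156)) = 2 + (26*(-1/104) + 40*(-1/156)) = 2 + (-1/4 - 10/39) = 2 - 79/156 = 233/156 ≈ 1.4936)
1/(166*O + k*1576) = 1/(166*(233/156) + 497*1576) = 1/(19339/78 + 783272) = 1/(61114555/78) = 78/61114555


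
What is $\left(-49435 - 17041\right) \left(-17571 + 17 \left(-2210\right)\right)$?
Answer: $3665553116$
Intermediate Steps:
$\left(-49435 - 17041\right) \left(-17571 + 17 \left(-2210\right)\right) = - 66476 \left(-17571 - 37570\right) = \left(-66476\right) \left(-55141\right) = 3665553116$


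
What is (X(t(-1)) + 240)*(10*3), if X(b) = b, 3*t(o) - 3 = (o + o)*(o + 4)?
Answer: 7170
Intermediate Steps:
t(o) = 1 + 2*o*(4 + o)/3 (t(o) = 1 + ((o + o)*(o + 4))/3 = 1 + ((2*o)*(4 + o))/3 = 1 + (2*o*(4 + o))/3 = 1 + 2*o*(4 + o)/3)
(X(t(-1)) + 240)*(10*3) = ((1 + (⅔)*(-1)² + (8/3)*(-1)) + 240)*(10*3) = ((1 + (⅔)*1 - 8/3) + 240)*30 = ((1 + ⅔ - 8/3) + 240)*30 = (-1 + 240)*30 = 239*30 = 7170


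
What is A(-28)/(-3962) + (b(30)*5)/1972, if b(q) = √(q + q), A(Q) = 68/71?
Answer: -34/140651 + 5*√15/986 ≈ 0.019398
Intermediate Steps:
A(Q) = 68/71 (A(Q) = 68*(1/71) = 68/71)
b(q) = √2*√q (b(q) = √(2*q) = √2*√q)
A(-28)/(-3962) + (b(30)*5)/1972 = (68/71)/(-3962) + ((√2*√30)*5)/1972 = (68/71)*(-1/3962) + ((2*√15)*5)*(1/1972) = -34/140651 + (10*√15)*(1/1972) = -34/140651 + 5*√15/986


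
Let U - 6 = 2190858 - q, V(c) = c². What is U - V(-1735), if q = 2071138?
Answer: -2890499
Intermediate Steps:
U = 119726 (U = 6 + (2190858 - 1*2071138) = 6 + (2190858 - 2071138) = 6 + 119720 = 119726)
U - V(-1735) = 119726 - 1*(-1735)² = 119726 - 1*3010225 = 119726 - 3010225 = -2890499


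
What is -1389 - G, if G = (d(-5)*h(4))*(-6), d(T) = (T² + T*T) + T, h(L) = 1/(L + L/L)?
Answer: -1335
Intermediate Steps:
h(L) = 1/(1 + L) (h(L) = 1/(L + 1) = 1/(1 + L))
d(T) = T + 2*T² (d(T) = (T² + T²) + T = 2*T² + T = T + 2*T²)
G = -54 (G = ((-5*(1 + 2*(-5)))/(1 + 4))*(-6) = (-5*(1 - 10)/5)*(-6) = (-5*(-9)*(⅕))*(-6) = (45*(⅕))*(-6) = 9*(-6) = -54)
-1389 - G = -1389 - 1*(-54) = -1389 + 54 = -1335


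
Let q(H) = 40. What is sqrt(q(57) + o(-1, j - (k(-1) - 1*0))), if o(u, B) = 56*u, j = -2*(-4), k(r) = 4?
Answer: 4*I ≈ 4.0*I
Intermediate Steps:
j = 8
sqrt(q(57) + o(-1, j - (k(-1) - 1*0))) = sqrt(40 + 56*(-1)) = sqrt(40 - 56) = sqrt(-16) = 4*I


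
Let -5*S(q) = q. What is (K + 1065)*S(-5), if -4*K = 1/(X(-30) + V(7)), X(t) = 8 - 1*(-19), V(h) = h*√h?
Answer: 1644333/1544 + 7*√7/1544 ≈ 1065.0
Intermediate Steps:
S(q) = -q/5
V(h) = h^(3/2)
X(t) = 27 (X(t) = 8 + 19 = 27)
K = -1/(4*(27 + 7*√7)) (K = -1/(4*(27 + 7^(3/2))) = -1/(4*(27 + 7*√7)) ≈ -0.0054921)
(K + 1065)*S(-5) = ((-27/1544 + 7*√7/1544) + 1065)*(-⅕*(-5)) = (1644333/1544 + 7*√7/1544)*1 = 1644333/1544 + 7*√7/1544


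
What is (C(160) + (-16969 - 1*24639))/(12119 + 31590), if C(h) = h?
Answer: -41448/43709 ≈ -0.94827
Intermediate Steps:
(C(160) + (-16969 - 1*24639))/(12119 + 31590) = (160 + (-16969 - 1*24639))/(12119 + 31590) = (160 + (-16969 - 24639))/43709 = (160 - 41608)*(1/43709) = -41448*1/43709 = -41448/43709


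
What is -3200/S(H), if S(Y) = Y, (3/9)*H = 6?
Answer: -1600/9 ≈ -177.78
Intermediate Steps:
H = 18 (H = 3*6 = 18)
-3200/S(H) = -3200/18 = -3200*1/18 = -1600/9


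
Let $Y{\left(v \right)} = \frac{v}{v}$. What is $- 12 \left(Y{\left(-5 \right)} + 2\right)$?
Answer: $-36$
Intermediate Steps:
$Y{\left(v \right)} = 1$
$- 12 \left(Y{\left(-5 \right)} + 2\right) = - 12 \left(1 + 2\right) = \left(-12\right) 3 = -36$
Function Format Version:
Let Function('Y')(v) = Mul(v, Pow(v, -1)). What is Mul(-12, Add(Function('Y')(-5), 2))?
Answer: -36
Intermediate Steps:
Function('Y')(v) = 1
Mul(-12, Add(Function('Y')(-5), 2)) = Mul(-12, Add(1, 2)) = Mul(-12, 3) = -36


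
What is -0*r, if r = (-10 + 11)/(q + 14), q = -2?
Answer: 0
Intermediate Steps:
r = 1/12 (r = (-10 + 11)/(-2 + 14) = 1/12 ≈ 0.083333)
-0*r = -0/12 = -6*0 = 0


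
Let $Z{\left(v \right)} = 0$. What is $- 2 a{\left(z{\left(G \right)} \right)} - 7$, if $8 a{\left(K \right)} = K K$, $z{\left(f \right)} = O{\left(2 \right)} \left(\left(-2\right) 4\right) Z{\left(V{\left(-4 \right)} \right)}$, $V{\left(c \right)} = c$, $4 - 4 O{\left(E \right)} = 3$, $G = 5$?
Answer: $-7$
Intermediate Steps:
$O{\left(E \right)} = \frac{1}{4}$ ($O{\left(E \right)} = 1 - \frac{3}{4} = \frac{1}{4}$)
$z{\left(f \right)} = 0$ ($z{\left(f \right)} = \frac{\left(-2\right) 4}{4} \cdot 0 = \frac{1}{4} \left(-8\right) 0 = \left(-2\right) 0 = 0$)
$a{\left(K \right)} = \frac{K^{2}}{8}$ ($a{\left(K \right)} = \frac{K K}{8} = \frac{K^{2}}{8}$)
$- 2 a{\left(z{\left(G \right)} \right)} - 7 = - 2 \frac{0^{2}}{8} - 7 = - 2 \cdot \frac{1}{8} \cdot 0 - 7 = \left(-2\right) 0 - 7 = 0 - 7 = -7$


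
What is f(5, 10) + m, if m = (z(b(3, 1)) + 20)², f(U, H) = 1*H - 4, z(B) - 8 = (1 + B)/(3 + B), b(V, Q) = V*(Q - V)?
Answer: 7975/9 ≈ 886.11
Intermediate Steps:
z(B) = 8 + (1 + B)/(3 + B)
f(U, H) = -4 + H (f(U, H) = H - 4 = -4 + H)
m = 7921/9 (m = ((25 + 9*(3*(1 - 1*3)))/(3 + 3*(1 - 1*3)) + 20)² = ((25 + 9*(3*(1 - 3)))/(3 + 3*(1 - 3)) + 20)² = ((25 + 9*(3*(-2)))/(3 + 3*(-2)) + 20)² = ((25 + 9*(-6))/(3 - 6) + 20)² = ((25 - 54)/(-3) + 20)² = (-⅓*(-29) + 20)² = (29/3 + 20)² = (89/3)² = 7921/9 ≈ 880.11)
f(5, 10) + m = (-4 + 10) + 7921/9 = 6 + 7921/9 = 7975/9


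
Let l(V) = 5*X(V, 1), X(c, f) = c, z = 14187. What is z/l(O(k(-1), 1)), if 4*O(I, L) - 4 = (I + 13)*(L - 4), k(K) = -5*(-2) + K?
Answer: -28374/155 ≈ -183.06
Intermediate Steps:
k(K) = 10 + K
O(I, L) = 1 + (-4 + L)*(13 + I)/4 (O(I, L) = 1 + ((I + 13)*(L - 4))/4 = 1 + ((13 + I)*(-4 + L))/4 = 1 + ((-4 + L)*(13 + I))/4 = 1 + (-4 + L)*(13 + I)/4)
l(V) = 5*V
z/l(O(k(-1), 1)) = 14187/((5*(-12 - (10 - 1) + (13/4)*1 + (¼)*(10 - 1)*1))) = 14187/((5*(-12 - 1*9 + 13/4 + (¼)*9*1))) = 14187/((5*(-12 - 9 + 13/4 + 9/4))) = 14187/((5*(-31/2))) = 14187/(-155/2) = 14187*(-2/155) = -28374/155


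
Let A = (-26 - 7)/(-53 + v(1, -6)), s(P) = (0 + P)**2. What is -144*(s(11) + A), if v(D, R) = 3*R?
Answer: -1241856/71 ≈ -17491.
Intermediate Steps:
s(P) = P**2
A = 33/71 (A = (-26 - 7)/(-53 + 3*(-6)) = -33/(-53 - 18) = -33/(-71) = -33*(-1/71) = 33/71 ≈ 0.46479)
-144*(s(11) + A) = -144*(11**2 + 33/71) = -144*(121 + 33/71) = -144*8624/71 = -1241856/71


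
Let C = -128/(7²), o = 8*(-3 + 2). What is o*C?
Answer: 1024/49 ≈ 20.898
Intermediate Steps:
o = -8 (o = 8*(-1) = -8)
C = -128/49 ≈ -2.6122
o*C = -8*(-128/49) = 1024/49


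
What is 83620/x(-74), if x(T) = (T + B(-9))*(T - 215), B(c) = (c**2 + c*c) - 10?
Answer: -41810/11271 ≈ -3.7095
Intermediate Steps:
B(c) = -10 + 2*c**2 (B(c) = (c**2 + c**2) - 10 = 2*c**2 - 10 = -10 + 2*c**2)
x(T) = (-215 + T)*(152 + T) (x(T) = (T + (-10 + 2*(-9)**2))*(T - 215) = (T + (-10 + 2*81))*(-215 + T) = (T + (-10 + 162))*(-215 + T) = (T + 152)*(-215 + T) = (152 + T)*(-215 + T) = (-215 + T)*(152 + T))
83620/x(-74) = 83620/(-32680 + (-74)**2 - 63*(-74)) = 83620/(-32680 + 5476 + 4662) = 83620/(-22542) = 83620*(-1/22542) = -41810/11271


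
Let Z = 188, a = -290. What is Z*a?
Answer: -54520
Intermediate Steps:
Z*a = 188*(-290) = -54520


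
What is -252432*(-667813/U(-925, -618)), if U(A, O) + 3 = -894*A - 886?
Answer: 168577371216/826061 ≈ 2.0407e+5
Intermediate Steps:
U(A, O) = -889 - 894*A (U(A, O) = -3 + (-894*A - 886) = -3 + (-886 - 894*A) = -889 - 894*A)
-252432*(-667813/U(-925, -618)) = -252432*(-667813/(-889 - 894*(-925))) = -252432*(-667813/(-889 + 826950)) = -252432/(826061*(-1/667813)) = -252432/(-826061/667813) = -252432*(-667813/826061) = 168577371216/826061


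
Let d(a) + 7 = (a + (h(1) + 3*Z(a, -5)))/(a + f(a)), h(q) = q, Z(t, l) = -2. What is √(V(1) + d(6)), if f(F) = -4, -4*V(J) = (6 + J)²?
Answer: 5*I*√3/2 ≈ 4.3301*I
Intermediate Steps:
V(J) = -(6 + J)²/4
d(a) = -7 + (-5 + a)/(-4 + a) (d(a) = -7 + (a + (1 + 3*(-2)))/(a - 4) = -7 + (a + (1 - 6))/(-4 + a) = -7 + (a - 5)/(-4 + a) = -7 + (-5 + a)/(-4 + a))
√(V(1) + d(6)) = √(-(6 + 1)²/4 + (23 - 6*6)/(-4 + 6)) = √(-¼*7² + (23 - 36)/2) = √(-¼*49 + (½)*(-13)) = √(-49/4 - 13/2) = √(-75/4) = 5*I*√3/2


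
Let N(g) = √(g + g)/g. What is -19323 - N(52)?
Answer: -19323 - √26/26 ≈ -19323.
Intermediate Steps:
N(g) = √2/√g (N(g) = √(2*g)/g = (√2*√g)/g = √2/√g)
-19323 - N(52) = -19323 - √2/√52 = -19323 - √2*√13/26 = -19323 - √26/26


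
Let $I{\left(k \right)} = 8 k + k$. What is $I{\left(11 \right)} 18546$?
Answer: $1836054$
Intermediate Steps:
$I{\left(k \right)} = 9 k$
$I{\left(11 \right)} 18546 = 9 \cdot 11 \cdot 18546 = 99 \cdot 18546 = 1836054$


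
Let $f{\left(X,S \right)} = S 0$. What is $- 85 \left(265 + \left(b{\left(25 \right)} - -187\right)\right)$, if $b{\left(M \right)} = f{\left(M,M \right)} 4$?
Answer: $-38420$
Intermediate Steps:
$f{\left(X,S \right)} = 0$
$b{\left(M \right)} = 0$ ($b{\left(M \right)} = 0 \cdot 4 = 0$)
$- 85 \left(265 + \left(b{\left(25 \right)} - -187\right)\right) = - 85 \left(265 + \left(0 - -187\right)\right) = - 85 \left(265 + \left(0 + 187\right)\right) = - 85 \left(265 + 187\right) = \left(-85\right) 452 = -38420$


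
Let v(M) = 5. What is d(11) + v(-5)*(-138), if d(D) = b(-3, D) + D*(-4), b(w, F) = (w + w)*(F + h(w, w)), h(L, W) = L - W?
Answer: -800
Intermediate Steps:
b(w, F) = 2*F*w (b(w, F) = (w + w)*(F + (w - w)) = (2*w)*(F + 0) = (2*w)*F = 2*F*w)
d(D) = -10*D (d(D) = 2*D*(-3) + D*(-4) = -6*D - 4*D = -10*D)
d(11) + v(-5)*(-138) = -10*11 + 5*(-138) = -110 - 690 = -800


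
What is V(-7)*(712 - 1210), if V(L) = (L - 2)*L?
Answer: -31374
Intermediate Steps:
V(L) = L*(-2 + L) (V(L) = (-2 + L)*L = L*(-2 + L))
V(-7)*(712 - 1210) = (-7*(-2 - 7))*(712 - 1210) = -7*(-9)*(-498) = 63*(-498) = -31374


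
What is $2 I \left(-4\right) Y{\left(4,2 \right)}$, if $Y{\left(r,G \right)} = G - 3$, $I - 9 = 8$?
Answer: $136$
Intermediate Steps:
$I = 17$ ($I = 9 + 8 = 17$)
$Y{\left(r,G \right)} = -3 + G$ ($Y{\left(r,G \right)} = G - 3 = -3 + G$)
$2 I \left(-4\right) Y{\left(4,2 \right)} = 2 \cdot 17 \left(-4\right) \left(-3 + 2\right) = 34 \left(-4\right) \left(-1\right) = \left(-136\right) \left(-1\right) = 136$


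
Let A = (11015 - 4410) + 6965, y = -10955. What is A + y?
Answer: 2615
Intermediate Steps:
A = 13570 (A = 6605 + 6965 = 13570)
A + y = 13570 - 10955 = 2615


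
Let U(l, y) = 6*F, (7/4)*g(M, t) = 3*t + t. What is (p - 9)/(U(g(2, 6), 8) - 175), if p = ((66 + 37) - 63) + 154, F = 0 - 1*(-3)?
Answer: -185/157 ≈ -1.1783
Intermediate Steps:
F = 3 (F = 0 + 3 = 3)
g(M, t) = 16*t/7 (g(M, t) = 4*(3*t + t)/7 = 4*(4*t)/7 = 16*t/7)
U(l, y) = 18 (U(l, y) = 6*3 = 18)
p = 194 (p = (103 - 63) + 154 = 40 + 154 = 194)
(p - 9)/(U(g(2, 6), 8) - 175) = (194 - 9)/(18 - 175) = 185/(-157) = 185*(-1/157) = -185/157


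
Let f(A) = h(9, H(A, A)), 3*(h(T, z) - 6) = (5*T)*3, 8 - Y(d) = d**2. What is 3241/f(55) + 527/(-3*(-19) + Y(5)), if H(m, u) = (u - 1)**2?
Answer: 156517/2040 ≈ 76.724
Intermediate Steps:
Y(d) = 8 - d**2
H(m, u) = (-1 + u)**2
h(T, z) = 6 + 5*T (h(T, z) = 6 + ((5*T)*3)/3 = 6 + (15*T)/3 = 6 + 5*T)
f(A) = 51 (f(A) = 6 + 5*9 = 6 + 45 = 51)
3241/f(55) + 527/(-3*(-19) + Y(5)) = 3241/51 + 527/(-3*(-19) + (8 - 1*5**2)) = 3241*(1/51) + 527/(57 + (8 - 1*25)) = 3241/51 + 527/(57 + (8 - 25)) = 3241/51 + 527/(57 - 17) = 3241/51 + 527/40 = 156517/2040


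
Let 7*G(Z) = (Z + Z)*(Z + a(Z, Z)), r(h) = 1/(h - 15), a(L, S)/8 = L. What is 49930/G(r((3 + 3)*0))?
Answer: 4368875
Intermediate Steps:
a(L, S) = 8*L
r(h) = 1/(-15 + h)
G(Z) = 18*Z²/7 (G(Z) = ((Z + Z)*(Z + 8*Z))/7 = ((2*Z)*(9*Z))/7 = (18*Z²)/7 = 18*Z²/7)
49930/G(r((3 + 3)*0)) = 49930/((18*(1/(-15 + (3 + 3)*0))²/7)) = 49930/((18*(1/(-15 + 6*0))²/7)) = 49930/((18*(1/(-15 + 0))²/7)) = 49930/((18*(1/(-15))²/7)) = 49930/((18*(-1/15)²/7)) = 49930/(((18/7)*(1/225))) = 49930/(2/175) = 49930*(175/2) = 4368875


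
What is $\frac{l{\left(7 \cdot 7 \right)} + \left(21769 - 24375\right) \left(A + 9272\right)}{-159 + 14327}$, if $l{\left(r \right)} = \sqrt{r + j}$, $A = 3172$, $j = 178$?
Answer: $- \frac{4053633}{1771} + \frac{\sqrt{227}}{14168} \approx -2288.9$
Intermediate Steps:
$l{\left(r \right)} = \sqrt{178 + r}$ ($l{\left(r \right)} = \sqrt{r + 178} = \sqrt{178 + r}$)
$\frac{l{\left(7 \cdot 7 \right)} + \left(21769 - 24375\right) \left(A + 9272\right)}{-159 + 14327} = \frac{\sqrt{178 + 7 \cdot 7} + \left(21769 - 24375\right) \left(3172 + 9272\right)}{-159 + 14327} = \frac{\sqrt{178 + 49} - 32429064}{14168} = \left(\sqrt{227} - 32429064\right) \frac{1}{14168} = \left(-32429064 + \sqrt{227}\right) \frac{1}{14168} = - \frac{4053633}{1771} + \frac{\sqrt{227}}{14168}$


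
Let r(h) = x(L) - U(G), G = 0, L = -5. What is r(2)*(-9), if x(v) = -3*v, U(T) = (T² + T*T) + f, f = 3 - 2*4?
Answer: -180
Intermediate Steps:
f = -5 (f = 3 - 8 = -5)
U(T) = -5 + 2*T² (U(T) = (T² + T*T) - 5 = (T² + T²) - 5 = 2*T² - 5 = -5 + 2*T²)
r(h) = 20 (r(h) = -3*(-5) - (-5 + 2*0²) = 15 - (-5 + 2*0) = 15 - (-5 + 0) = 15 - 1*(-5) = 15 + 5 = 20)
r(2)*(-9) = 20*(-9) = -180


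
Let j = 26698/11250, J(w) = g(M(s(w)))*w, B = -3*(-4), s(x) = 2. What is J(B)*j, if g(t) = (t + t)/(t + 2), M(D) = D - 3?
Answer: -106792/1875 ≈ -56.956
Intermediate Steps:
M(D) = -3 + D
g(t) = 2*t/(2 + t) (g(t) = (2*t)/(2 + t) = 2*t/(2 + t))
B = 12
J(w) = -2*w (J(w) = (2*(-3 + 2)/(2 + (-3 + 2)))*w = (2*(-1)/(2 - 1))*w = (2*(-1)/1)*w = (2*(-1)*1)*w = -2*w)
j = 13349/5625 (j = 26698*(1/11250) = 13349/5625 ≈ 2.3732)
J(B)*j = -2*12*(13349/5625) = -24*13349/5625 = -106792/1875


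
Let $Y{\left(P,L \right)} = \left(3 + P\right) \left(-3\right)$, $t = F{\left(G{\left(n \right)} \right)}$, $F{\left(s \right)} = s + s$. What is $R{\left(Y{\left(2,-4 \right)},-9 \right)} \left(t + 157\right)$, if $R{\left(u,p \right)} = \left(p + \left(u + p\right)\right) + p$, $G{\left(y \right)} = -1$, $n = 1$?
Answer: $-6510$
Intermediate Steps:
$F{\left(s \right)} = 2 s$
$t = -2$ ($t = 2 \left(-1\right) = -2$)
$Y{\left(P,L \right)} = -9 - 3 P$
$R{\left(u,p \right)} = u + 3 p$ ($R{\left(u,p \right)} = \left(p + \left(p + u\right)\right) + p = \left(u + 2 p\right) + p = u + 3 p$)
$R{\left(Y{\left(2,-4 \right)},-9 \right)} \left(t + 157\right) = \left(\left(-9 - 6\right) + 3 \left(-9\right)\right) \left(-2 + 157\right) = \left(\left(-9 - 6\right) - 27\right) 155 = \left(-15 - 27\right) 155 = \left(-42\right) 155 = -6510$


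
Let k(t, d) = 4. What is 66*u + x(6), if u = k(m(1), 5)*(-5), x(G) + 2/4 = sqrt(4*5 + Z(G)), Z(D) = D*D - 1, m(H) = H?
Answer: -2641/2 + sqrt(55) ≈ -1313.1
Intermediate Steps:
Z(D) = -1 + D**2 (Z(D) = D**2 - 1 = -1 + D**2)
x(G) = -1/2 + sqrt(19 + G**2) (x(G) = -1/2 + sqrt(4*5 + (-1 + G**2)) = -1/2 + sqrt(20 + (-1 + G**2)) = -1/2 + sqrt(19 + G**2))
u = -20 (u = 4*(-5) = -20)
66*u + x(6) = 66*(-20) + (-1/2 + sqrt(19 + 6**2)) = -1320 + (-1/2 + sqrt(19 + 36)) = -1320 + (-1/2 + sqrt(55)) = -2641/2 + sqrt(55)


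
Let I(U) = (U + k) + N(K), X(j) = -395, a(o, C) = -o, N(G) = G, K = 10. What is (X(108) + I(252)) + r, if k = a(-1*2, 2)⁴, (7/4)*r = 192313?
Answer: 768433/7 ≈ 1.0978e+5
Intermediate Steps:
r = 769252/7 (r = (4/7)*192313 = 769252/7 ≈ 1.0989e+5)
k = 16 (k = (-(-1)*2)⁴ = (-1*(-2))⁴ = 2⁴ = 16)
I(U) = 26 + U (I(U) = (U + 16) + 10 = (16 + U) + 10 = 26 + U)
(X(108) + I(252)) + r = (-395 + (26 + 252)) + 769252/7 = (-395 + 278) + 769252/7 = -117 + 769252/7 = 768433/7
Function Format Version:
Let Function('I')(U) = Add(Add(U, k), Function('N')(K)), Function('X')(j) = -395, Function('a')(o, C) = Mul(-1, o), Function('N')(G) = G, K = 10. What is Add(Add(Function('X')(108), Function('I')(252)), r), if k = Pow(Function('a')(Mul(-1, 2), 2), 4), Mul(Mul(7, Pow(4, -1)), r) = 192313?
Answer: Rational(768433, 7) ≈ 1.0978e+5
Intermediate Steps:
r = Rational(769252, 7) (r = Mul(Rational(4, 7), 192313) = Rational(769252, 7) ≈ 1.0989e+5)
k = 16 (k = Pow(Mul(-1, Mul(-1, 2)), 4) = Pow(Mul(-1, -2), 4) = Pow(2, 4) = 16)
Function('I')(U) = Add(26, U) (Function('I')(U) = Add(Add(U, 16), 10) = Add(Add(16, U), 10) = Add(26, U))
Add(Add(Function('X')(108), Function('I')(252)), r) = Add(Add(-395, Add(26, 252)), Rational(769252, 7)) = Add(Add(-395, 278), Rational(769252, 7)) = Add(-117, Rational(769252, 7)) = Rational(768433, 7)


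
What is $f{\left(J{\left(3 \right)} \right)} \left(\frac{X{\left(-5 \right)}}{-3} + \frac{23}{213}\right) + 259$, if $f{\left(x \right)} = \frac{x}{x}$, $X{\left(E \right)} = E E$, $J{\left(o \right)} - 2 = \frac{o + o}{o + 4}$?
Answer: $\frac{17805}{71} \approx 250.77$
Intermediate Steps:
$J{\left(o \right)} = 2 + \frac{2 o}{4 + o}$ ($J{\left(o \right)} = 2 + \frac{o + o}{o + 4} = 2 + \frac{2 o}{4 + o}$)
$X{\left(E \right)} = E^{2}$
$f{\left(x \right)} = 1$
$f{\left(J{\left(3 \right)} \right)} \left(\frac{X{\left(-5 \right)}}{-3} + \frac{23}{213}\right) + 259 = 1 \left(\frac{\left(-5\right)^{2}}{-3} + \frac{23}{213}\right) + 259 = 1 \left(25 \left(- \frac{1}{3}\right) + 23 \cdot \frac{1}{213}\right) + 259 = 1 \left(- \frac{25}{3} + \frac{23}{213}\right) + 259 = 1 \left(- \frac{584}{71}\right) + 259 = - \frac{584}{71} + 259 = \frac{17805}{71}$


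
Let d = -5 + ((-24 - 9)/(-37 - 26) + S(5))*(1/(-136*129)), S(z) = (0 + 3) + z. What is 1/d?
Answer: -368424/1842299 ≈ -0.19998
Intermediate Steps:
S(z) = 3 + z
d = -1842299/368424 (d = -5 + ((-24 - 9)/(-37 - 26) + (3 + 5))*(1/(-136*129)) = -5 + (-33/(-63) + 8)*(-1/136*1/129) = -5 + (-33*(-1/63) + 8)*(-1/17544) = -5 + (11/21 + 8)*(-1/17544) = -5 + (179/21)*(-1/17544) = -5 - 179/368424 = -1842299/368424 ≈ -5.0005)
1/d = 1/(-1842299/368424) = -368424/1842299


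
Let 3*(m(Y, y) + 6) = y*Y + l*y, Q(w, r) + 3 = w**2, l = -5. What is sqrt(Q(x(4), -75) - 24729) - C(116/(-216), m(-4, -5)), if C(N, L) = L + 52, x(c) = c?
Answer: -61 + 2*I*sqrt(6179) ≈ -61.0 + 157.21*I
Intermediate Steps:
Q(w, r) = -3 + w**2
m(Y, y) = -6 - 5*y/3 + Y*y/3 (m(Y, y) = -6 + (y*Y - 5*y)/3 = -6 + (Y*y - 5*y)/3 = -6 + (-5*y + Y*y)/3 = -6 + (-5*y/3 + Y*y/3) = -6 - 5*y/3 + Y*y/3)
C(N, L) = 52 + L
sqrt(Q(x(4), -75) - 24729) - C(116/(-216), m(-4, -5)) = sqrt((-3 + 4**2) - 24729) - (52 + (-6 - 5/3*(-5) + (1/3)*(-4)*(-5))) = sqrt((-3 + 16) - 24729) - (52 + (-6 + 25/3 + 20/3)) = sqrt(13 - 24729) - (52 + 9) = sqrt(-24716) - 1*61 = 2*I*sqrt(6179) - 61 = -61 + 2*I*sqrt(6179)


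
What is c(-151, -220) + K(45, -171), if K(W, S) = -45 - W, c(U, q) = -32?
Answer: -122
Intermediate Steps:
c(-151, -220) + K(45, -171) = -32 + (-45 - 1*45) = -32 + (-45 - 45) = -32 - 90 = -122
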